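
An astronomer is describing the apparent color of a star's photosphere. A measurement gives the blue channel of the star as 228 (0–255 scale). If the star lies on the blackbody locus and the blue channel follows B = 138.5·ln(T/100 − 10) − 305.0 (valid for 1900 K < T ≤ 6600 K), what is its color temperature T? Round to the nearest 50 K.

ln(t − 10) = (228 + 305.0) / 138.5 = 3.8484.
t − 10 = e^3.8484 = 46.917, so t = 56.917.
T = 100·t = 5692 K → 5700 K to the nearest 50 K.

5700 K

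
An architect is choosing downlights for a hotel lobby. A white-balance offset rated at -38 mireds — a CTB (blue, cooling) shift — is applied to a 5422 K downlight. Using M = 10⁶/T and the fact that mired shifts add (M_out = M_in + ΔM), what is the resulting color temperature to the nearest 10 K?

M_in = 10⁶/5422 = 184.43 mireds.
M_out = 184.43 + (-38) = 146.43 mireds.
T_out = 10⁶/146.43 = 6829.0 K → 6830 K.

6830 K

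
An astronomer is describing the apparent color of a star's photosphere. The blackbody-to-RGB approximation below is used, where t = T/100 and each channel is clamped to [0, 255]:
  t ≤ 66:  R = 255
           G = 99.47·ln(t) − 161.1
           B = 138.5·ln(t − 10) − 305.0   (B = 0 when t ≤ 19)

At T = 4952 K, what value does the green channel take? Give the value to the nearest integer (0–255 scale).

227

t = 4952/100 = 49.52; the t ≤ 66 branch applies.
G = 99.47·ln 49.52 − 161.1 = 99.47·3.9024 − 161.1 = 227.069.
Rounded: 227.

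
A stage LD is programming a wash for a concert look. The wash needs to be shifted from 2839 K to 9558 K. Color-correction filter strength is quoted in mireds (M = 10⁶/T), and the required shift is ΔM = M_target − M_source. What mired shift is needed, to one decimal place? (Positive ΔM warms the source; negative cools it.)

M_source = 10⁶/2839 = 352.237; M_target = 10⁶/9558 = 104.624.
ΔM = 104.624 − 352.237 = -247.612 → -247.6 mireds, a cooling shift.

-247.6 mireds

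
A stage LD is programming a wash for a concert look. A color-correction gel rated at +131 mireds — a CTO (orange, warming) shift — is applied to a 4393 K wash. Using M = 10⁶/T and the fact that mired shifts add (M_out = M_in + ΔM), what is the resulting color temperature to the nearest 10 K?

2790 K

M_in = 10⁶/4393 = 227.63 mireds.
M_out = 227.63 + (+131) = 358.63 mireds.
T_out = 10⁶/358.63 = 2788.4 K → 2790 K.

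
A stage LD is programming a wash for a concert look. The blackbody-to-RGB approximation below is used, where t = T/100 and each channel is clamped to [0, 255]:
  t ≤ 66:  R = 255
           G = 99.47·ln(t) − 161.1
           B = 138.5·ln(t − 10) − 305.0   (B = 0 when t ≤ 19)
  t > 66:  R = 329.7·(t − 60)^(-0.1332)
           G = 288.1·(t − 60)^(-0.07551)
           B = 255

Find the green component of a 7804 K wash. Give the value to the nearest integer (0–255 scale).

232

t = 7804/100 = 78.04; the t > 66 branch applies.
G = 288.1·(78.04 − 60)^(-0.07551) = 288.1·18.04^(-0.07551) = 288.1·0.80379 = 231.571.
Rounded: 232.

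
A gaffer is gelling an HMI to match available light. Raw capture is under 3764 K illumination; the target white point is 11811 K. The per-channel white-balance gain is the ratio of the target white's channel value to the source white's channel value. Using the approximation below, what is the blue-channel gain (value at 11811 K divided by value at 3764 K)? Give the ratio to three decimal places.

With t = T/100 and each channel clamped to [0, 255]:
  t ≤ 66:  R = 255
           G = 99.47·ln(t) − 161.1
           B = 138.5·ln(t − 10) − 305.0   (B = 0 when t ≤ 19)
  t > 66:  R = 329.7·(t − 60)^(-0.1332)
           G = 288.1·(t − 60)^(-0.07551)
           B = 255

At 3764 K (t = 37.64):
  B = 138.5·ln(37.64 − 10) − 305.0 = 138.5·ln 27.64 − 305.0 = 138.5·3.3193 − 305.0 = 154.718.
At 11811 K (t = 118.11):
  B = 255 by definition for t > 66.
Gain = 255.000 / 154.718 = 1.6482 → 1.648.

1.648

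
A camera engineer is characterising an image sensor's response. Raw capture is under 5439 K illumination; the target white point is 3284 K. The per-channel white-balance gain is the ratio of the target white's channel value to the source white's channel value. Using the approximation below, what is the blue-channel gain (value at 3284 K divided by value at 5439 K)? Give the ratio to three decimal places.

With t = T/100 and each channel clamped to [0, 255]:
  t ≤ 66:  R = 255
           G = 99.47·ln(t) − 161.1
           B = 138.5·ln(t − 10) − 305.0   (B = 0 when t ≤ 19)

0.582

At 5439 K (t = 54.39):
  B = 138.5·ln(54.39 − 10) − 305.0 = 138.5·ln 44.39 − 305.0 = 138.5·3.7930 − 305.0 = 220.332.
At 3284 K (t = 32.84):
  B = 138.5·ln(32.84 − 10) − 305.0 = 138.5·ln 22.84 − 305.0 = 138.5·3.1285 − 305.0 = 128.299.
Gain = 128.299 / 220.332 = 0.5823 → 0.582.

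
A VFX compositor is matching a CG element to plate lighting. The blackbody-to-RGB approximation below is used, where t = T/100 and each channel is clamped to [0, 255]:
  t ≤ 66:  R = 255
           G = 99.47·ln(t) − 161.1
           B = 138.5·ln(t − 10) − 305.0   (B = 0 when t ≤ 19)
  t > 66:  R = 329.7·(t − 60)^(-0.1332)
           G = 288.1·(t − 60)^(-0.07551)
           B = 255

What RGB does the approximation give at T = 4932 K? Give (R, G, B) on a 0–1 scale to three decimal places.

(1.000, 0.889, 0.798)

t = 4932/100 = 49.32; the t ≤ 66 branch applies.
R = 255 by definition for t ≤ 66.
G = 99.47·ln 49.32 − 161.1 = 99.47·3.8983 − 161.1 = 226.667.
B = 138.5·ln(49.32 − 10) − 305.0 = 138.5·ln 39.32 − 305.0 = 138.5·3.6717 − 305.0 = 203.535.
Dividing each by 255: (1.0000, 0.8889, 0.7982) → (1.000, 0.889, 0.798).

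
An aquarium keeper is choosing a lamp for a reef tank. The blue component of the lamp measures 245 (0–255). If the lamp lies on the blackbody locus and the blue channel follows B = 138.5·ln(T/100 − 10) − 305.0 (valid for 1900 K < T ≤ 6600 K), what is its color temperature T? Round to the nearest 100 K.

6300 K

ln(t − 10) = (245 + 305.0) / 138.5 = 3.9711.
t − 10 = e^3.9711 = 53.044, so t = 63.044.
T = 100·t = 6304 K → 6300 K to the nearest 100 K.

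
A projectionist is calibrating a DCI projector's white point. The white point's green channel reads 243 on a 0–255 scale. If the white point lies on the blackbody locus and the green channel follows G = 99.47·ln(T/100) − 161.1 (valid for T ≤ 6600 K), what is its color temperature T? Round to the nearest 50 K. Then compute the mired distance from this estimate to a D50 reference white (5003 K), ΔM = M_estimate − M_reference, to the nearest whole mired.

-27 mireds

ln t = (243 + 161.1) / 99.47 = 4.0625.
t = e^4.0625 = 58.121.
T = 100·t = 5812 K → 5800 K to the nearest 50 K.
M_estimate = 10⁶/5800 = 172.41; M_reference = 10⁶/5003 = 199.88.
ΔM = 172.41 − 199.88 = -27.47 → -27 mireds.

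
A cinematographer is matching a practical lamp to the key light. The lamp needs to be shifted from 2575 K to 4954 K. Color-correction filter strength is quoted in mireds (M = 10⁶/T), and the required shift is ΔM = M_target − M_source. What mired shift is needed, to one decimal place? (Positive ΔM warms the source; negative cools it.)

M_source = 10⁶/2575 = 388.350; M_target = 10⁶/4954 = 201.857.
ΔM = 201.857 − 388.350 = -186.492 → -186.5 mireds, a cooling shift.

-186.5 mireds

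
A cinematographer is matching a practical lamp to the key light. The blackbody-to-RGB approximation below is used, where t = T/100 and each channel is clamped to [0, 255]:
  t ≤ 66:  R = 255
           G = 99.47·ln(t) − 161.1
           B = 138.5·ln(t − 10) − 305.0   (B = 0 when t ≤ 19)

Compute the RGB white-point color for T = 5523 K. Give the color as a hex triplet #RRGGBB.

t = 5523/100 = 55.23; the t ≤ 66 branch applies.
R = 255 by definition for t ≤ 66.
G = 99.47·ln 55.23 − 161.1 = 99.47·4.0115 − 161.1 = 237.925.
B = 138.5·ln(55.23 − 10) − 305.0 = 138.5·ln 45.23 − 305.0 = 138.5·3.8118 − 305.0 = 222.929.
Rounded: (255, 238, 223).
In hex: #FFEEDF.

#FFEEDF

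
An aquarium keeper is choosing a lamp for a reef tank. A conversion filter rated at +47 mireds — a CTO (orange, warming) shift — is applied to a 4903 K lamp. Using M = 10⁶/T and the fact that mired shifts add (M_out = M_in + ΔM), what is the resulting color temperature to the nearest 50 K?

4000 K

M_in = 10⁶/4903 = 203.96 mireds.
M_out = 203.96 + (+47) = 250.96 mireds.
T_out = 10⁶/250.96 = 3984.8 K → 4000 K.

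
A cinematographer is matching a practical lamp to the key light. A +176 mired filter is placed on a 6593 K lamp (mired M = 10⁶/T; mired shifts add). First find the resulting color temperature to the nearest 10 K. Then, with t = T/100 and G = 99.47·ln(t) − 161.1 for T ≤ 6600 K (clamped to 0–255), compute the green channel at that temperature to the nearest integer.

M_in = 10⁶/6593 = 151.68; M_out = 151.68 + (+176) = 327.68.
T_out = 10⁶/327.68 = 3051.8 K → 3050 K; t = 30.5.
G = 99.47·ln 30.5 − 161.1 = 99.47·3.4177 − 161.1 = 178.861.
Rounded: 179.

179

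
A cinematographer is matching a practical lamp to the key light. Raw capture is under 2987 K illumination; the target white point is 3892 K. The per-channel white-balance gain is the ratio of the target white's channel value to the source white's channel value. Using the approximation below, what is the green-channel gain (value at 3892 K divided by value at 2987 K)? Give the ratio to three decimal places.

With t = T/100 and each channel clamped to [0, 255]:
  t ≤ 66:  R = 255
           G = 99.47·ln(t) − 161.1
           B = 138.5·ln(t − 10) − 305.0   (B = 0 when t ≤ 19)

At 2987 K (t = 29.87):
  G = 99.47·ln 29.87 − 161.1 = 99.47·3.3969 − 161.1 = 176.785.
At 3892 K (t = 38.92):
  G = 99.47·ln 38.92 − 161.1 = 99.47·3.6615 − 161.1 = 203.110.
Gain = 203.110 / 176.785 = 1.1489 → 1.149.

1.149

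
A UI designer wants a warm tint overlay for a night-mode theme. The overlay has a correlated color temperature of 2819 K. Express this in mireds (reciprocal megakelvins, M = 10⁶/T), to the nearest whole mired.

355 mireds

M = 10⁶ / 2819 = 354.736 → 355 mireds.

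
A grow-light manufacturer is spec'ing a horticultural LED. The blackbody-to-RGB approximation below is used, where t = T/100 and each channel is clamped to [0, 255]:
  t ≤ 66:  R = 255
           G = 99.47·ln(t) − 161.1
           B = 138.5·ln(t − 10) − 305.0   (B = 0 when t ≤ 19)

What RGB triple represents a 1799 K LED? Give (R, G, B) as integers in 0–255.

(255, 126, 0)

t = 1799/100 = 17.99; the t ≤ 66 branch applies.
R = 255 by definition for t ≤ 66.
G = 99.47·ln 17.99 − 161.1 = 99.47·2.8898 − 161.1 = 126.350.
t = 17.99 ≤ 19, so B = 0.
Rounded: (255, 126, 0).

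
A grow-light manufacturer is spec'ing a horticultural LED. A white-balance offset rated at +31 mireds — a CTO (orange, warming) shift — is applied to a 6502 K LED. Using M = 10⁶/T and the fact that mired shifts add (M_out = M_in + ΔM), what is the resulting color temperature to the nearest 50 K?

5400 K

M_in = 10⁶/6502 = 153.80 mireds.
M_out = 153.80 + (+31) = 184.80 mireds.
T_out = 10⁶/184.80 = 5411.3 K → 5400 K.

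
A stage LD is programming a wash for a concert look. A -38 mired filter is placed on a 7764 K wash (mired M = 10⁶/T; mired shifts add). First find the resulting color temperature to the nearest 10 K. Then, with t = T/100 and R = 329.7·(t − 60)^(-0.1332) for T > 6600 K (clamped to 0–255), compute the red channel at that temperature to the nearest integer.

196

M_in = 10⁶/7764 = 128.80; M_out = 128.80 + (-38) = 90.80.
T_out = 10⁶/90.80 = 11013.3 K → 11010 K; t = 110.1.
R = 329.7·(110.1 − 60)^(-0.1332) = 329.7·50.1^(-0.1332) = 329.7·0.59372 = 195.749.
Rounded: 196.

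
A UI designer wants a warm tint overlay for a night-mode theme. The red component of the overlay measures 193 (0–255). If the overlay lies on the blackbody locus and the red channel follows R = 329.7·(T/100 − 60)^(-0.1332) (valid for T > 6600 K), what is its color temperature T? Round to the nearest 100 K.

11600 K

(t − 60)^(-0.1332) = 193/329.7 = 0.58538.
t − 60 = 0.58538^(1/-0.1332) = 0.58538^(-7.508) = 55.713, so t = 115.713.
T = 100·t = 11571 K → 11600 K to the nearest 100 K.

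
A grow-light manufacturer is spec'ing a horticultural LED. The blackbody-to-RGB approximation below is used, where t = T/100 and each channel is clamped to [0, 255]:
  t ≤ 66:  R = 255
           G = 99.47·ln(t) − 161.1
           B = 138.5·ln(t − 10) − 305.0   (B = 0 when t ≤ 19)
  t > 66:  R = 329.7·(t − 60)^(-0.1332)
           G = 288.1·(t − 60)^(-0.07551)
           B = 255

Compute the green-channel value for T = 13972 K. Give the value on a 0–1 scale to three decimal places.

0.812

t = 13972/100 = 139.72; the t > 66 branch applies.
G = 288.1·(139.72 − 60)^(-0.07551) = 288.1·79.72^(-0.07551) = 288.1·0.71848 = 206.993.
On a 0–1 scale: 206.993/255 = 0.8117 → 0.812.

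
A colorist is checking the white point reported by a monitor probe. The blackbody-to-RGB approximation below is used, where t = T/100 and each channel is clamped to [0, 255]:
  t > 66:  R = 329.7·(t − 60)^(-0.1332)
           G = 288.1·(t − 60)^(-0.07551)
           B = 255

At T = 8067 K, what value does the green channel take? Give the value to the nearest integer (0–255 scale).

t = 8067/100 = 80.67; the t > 66 branch applies.
G = 288.1·(80.67 − 60)^(-0.07551) = 288.1·20.67^(-0.07551) = 288.1·0.79557 = 229.204.
Rounded: 229.

229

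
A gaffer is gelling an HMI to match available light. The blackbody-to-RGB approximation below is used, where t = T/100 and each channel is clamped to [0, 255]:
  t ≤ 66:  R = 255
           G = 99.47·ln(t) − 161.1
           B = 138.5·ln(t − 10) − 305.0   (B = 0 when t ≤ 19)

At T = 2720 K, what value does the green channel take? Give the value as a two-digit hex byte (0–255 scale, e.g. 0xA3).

0xA7

t = 2720/100 = 27.2; the t ≤ 66 branch applies.
G = 99.47·ln 27.2 − 161.1 = 99.47·3.3032 − 161.1 = 167.471.
Rounded: 167; in hex, 0xA7.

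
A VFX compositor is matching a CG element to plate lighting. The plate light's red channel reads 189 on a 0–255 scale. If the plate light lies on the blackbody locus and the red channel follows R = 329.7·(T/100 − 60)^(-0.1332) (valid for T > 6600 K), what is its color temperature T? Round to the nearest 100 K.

12500 K

(t − 60)^(-0.1332) = 189/329.7 = 0.57325.
t − 60 = 0.57325^(1/-0.1332) = 0.57325^(-7.508) = 65.199, so t = 125.199.
T = 100·t = 12520 K → 12500 K to the nearest 100 K.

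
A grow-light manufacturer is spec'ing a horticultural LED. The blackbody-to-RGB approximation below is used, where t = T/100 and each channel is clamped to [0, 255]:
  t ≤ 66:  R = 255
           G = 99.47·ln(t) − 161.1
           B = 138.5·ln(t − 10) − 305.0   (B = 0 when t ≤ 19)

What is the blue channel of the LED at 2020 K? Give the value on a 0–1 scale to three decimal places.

t = 2020/100 = 20.2; the t ≤ 66 branch applies.
B = 138.5·ln(20.2 − 10) − 305.0 = 138.5·ln 10.2 − 305.0 = 138.5·2.3224 − 305.0 = 16.651.
On a 0–1 scale: 16.651/255 = 0.0653 → 0.065.

0.065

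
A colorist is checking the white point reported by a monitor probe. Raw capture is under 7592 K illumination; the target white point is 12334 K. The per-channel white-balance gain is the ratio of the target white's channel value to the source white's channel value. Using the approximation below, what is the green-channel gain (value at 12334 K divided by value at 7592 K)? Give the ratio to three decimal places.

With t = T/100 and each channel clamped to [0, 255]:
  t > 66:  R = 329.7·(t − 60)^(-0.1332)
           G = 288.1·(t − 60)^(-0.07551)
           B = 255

At 7592 K (t = 75.92):
  G = 288.1·(75.92 − 60)^(-0.07551) = 288.1·15.92^(-0.07551) = 288.1·0.81141 = 233.768.
At 12334 K (t = 123.34):
  G = 288.1·(123.34 − 60)^(-0.07551) = 288.1·63.34^(-0.07551) = 288.1·0.73106 = 210.619.
Gain = 210.619 / 233.768 = 0.9010 → 0.901.

0.901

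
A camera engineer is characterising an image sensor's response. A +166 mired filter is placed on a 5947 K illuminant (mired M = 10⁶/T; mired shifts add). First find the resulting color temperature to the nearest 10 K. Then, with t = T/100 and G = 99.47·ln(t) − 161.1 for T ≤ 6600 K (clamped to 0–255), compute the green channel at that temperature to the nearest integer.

177

M_in = 10⁶/5947 = 168.15; M_out = 168.15 + (+166) = 334.15.
T_out = 10⁶/334.15 = 2992.6 K → 2990 K; t = 29.9.
G = 99.47·ln 29.9 − 161.1 = 99.47·3.3979 − 161.1 = 176.885.
Rounded: 177.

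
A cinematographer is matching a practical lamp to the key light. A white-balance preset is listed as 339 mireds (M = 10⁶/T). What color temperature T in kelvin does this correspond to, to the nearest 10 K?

2950 K

T = 10⁶ / 339 = 2949.85 K → 2950 K.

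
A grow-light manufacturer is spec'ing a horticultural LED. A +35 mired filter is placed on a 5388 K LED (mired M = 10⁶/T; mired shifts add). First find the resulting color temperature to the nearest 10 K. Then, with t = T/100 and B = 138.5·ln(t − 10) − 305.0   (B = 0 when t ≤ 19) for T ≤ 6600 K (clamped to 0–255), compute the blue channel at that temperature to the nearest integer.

M_in = 10⁶/5388 = 185.60; M_out = 185.60 + (+35) = 220.60.
T_out = 10⁶/220.60 = 4533.1 K → 4530 K; t = 45.3.
B = 138.5·ln(45.3 − 10) − 305.0 = 138.5·ln 35.3 − 305.0 = 138.5·3.5639 − 305.0 = 188.598.
Rounded: 189.

189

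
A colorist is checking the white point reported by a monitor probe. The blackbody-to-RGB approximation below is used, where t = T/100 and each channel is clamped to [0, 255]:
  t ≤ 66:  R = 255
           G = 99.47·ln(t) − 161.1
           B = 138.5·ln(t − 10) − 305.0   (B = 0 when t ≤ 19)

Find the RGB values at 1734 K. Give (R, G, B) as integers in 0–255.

t = 1734/100 = 17.34; the t ≤ 66 branch applies.
R = 255 by definition for t ≤ 66.
G = 99.47·ln 17.34 − 161.1 = 99.47·2.8530 − 161.1 = 122.689.
t = 17.34 ≤ 19, so B = 0.
Rounded: (255, 123, 0).

(255, 123, 0)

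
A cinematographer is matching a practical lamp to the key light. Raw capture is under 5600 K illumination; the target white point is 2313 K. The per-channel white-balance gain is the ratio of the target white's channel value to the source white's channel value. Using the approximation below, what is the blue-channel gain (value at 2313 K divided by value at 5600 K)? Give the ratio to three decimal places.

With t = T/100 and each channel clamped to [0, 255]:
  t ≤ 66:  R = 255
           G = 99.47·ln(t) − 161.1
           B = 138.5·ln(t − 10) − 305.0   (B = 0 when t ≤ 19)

At 5600 K (t = 56):
  B = 138.5·ln(56 − 10) − 305.0 = 138.5·ln 46 − 305.0 = 138.5·3.8286 − 305.0 = 225.267.
At 2313 K (t = 23.13):
  B = 138.5·ln(23.13 − 10) − 305.0 = 138.5·ln 13.13 − 305.0 = 138.5·2.5749 − 305.0 = 51.624.
Gain = 51.624 / 225.267 = 0.2292 → 0.229.

0.229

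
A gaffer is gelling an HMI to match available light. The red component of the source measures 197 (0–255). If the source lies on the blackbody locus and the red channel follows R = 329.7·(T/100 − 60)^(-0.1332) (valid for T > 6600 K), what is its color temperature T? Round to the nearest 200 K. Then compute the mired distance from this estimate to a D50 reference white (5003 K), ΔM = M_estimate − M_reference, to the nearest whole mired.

(t − 60)^(-0.1332) = 197/329.7 = 0.59751.
t − 60 = 0.59751^(1/-0.1332) = 0.59751^(-7.508) = 47.761, so t = 107.761.
T = 100·t = 10776 K → 10800 K to the nearest 200 K.
M_estimate = 10⁶/10800 = 92.59; M_reference = 10⁶/5003 = 199.88.
ΔM = 92.59 − 199.88 = -107.29 → -107 mireds.

-107 mireds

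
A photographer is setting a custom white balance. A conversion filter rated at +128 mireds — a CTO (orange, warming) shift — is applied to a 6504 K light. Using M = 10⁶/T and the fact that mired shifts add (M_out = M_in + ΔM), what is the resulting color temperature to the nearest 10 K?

M_in = 10⁶/6504 = 153.75 mireds.
M_out = 153.75 + (+128) = 281.75 mireds.
T_out = 10⁶/281.75 = 3549.2 K → 3550 K.

3550 K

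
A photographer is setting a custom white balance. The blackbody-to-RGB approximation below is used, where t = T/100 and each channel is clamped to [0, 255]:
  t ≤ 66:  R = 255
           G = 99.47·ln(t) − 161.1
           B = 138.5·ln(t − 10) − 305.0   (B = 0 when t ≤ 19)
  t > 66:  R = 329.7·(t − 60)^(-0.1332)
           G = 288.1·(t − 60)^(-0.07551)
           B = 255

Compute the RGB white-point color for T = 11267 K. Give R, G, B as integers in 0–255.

R=194, G=214, B=255

t = 11267/100 = 112.67; the t > 66 branch applies.
R = 329.7·(112.67 − 60)^(-0.1332) = 329.7·52.67^(-0.1332) = 329.7·0.58978 = 194.449.
G = 288.1·(112.67 − 60)^(-0.07551) = 288.1·52.67^(-0.07551) = 288.1·0.74132 = 213.574.
B = 255 by definition for t > 66.
Rounded: (194, 214, 255).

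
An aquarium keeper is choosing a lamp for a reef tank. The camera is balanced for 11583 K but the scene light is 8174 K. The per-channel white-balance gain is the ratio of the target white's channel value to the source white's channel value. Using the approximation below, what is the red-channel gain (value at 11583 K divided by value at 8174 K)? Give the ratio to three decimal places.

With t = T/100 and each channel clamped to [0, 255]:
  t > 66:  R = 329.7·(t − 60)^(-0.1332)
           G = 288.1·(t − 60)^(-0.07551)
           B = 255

At 8174 K (t = 81.74):
  R = 329.7·(81.74 − 60)^(-0.1332) = 329.7·21.74^(-0.1332) = 329.7·0.66356 = 218.774.
At 11583 K (t = 115.83):
  R = 329.7·(115.83 − 60)^(-0.1332) = 329.7·55.83^(-0.1332) = 329.7·0.58522 = 192.946.
Gain = 192.946 / 218.774 = 0.8819 → 0.882.

0.882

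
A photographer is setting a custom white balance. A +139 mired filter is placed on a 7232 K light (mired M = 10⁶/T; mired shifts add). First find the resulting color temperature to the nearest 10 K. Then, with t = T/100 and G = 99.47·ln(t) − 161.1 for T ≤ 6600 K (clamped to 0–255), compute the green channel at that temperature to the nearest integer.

196

M_in = 10⁶/7232 = 138.27; M_out = 138.27 + (+139) = 277.27.
T_out = 10⁶/277.27 = 3606.5 K → 3610 K; t = 36.1.
G = 99.47·ln 36.1 − 161.1 = 99.47·3.5863 − 161.1 = 195.629.
Rounded: 196.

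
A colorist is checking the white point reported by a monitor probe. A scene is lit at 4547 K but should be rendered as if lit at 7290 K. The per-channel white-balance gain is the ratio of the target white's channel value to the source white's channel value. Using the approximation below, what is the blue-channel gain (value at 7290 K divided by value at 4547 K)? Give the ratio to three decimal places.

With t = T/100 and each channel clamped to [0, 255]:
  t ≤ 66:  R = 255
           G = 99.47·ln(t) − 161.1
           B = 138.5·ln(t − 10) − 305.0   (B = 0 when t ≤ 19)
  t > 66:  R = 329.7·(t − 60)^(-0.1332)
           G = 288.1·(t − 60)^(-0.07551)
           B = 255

At 4547 K (t = 45.47):
  B = 138.5·ln(45.47 − 10) − 305.0 = 138.5·ln 35.47 − 305.0 = 138.5·3.5687 − 305.0 = 189.263.
At 7290 K (t = 72.9):
  B = 255 by definition for t > 66.
Gain = 255.000 / 189.263 = 1.3473 → 1.347.

1.347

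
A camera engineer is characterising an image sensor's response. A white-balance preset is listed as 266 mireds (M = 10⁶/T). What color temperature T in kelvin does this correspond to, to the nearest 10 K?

T = 10⁶ / 266 = 3759.40 K → 3760 K.

3760 K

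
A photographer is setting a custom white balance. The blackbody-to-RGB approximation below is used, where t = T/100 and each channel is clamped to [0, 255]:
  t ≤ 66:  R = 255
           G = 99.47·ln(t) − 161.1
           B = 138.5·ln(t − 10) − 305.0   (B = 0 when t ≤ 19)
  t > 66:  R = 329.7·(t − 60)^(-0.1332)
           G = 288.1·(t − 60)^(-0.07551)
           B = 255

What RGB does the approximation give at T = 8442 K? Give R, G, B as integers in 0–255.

t = 8442/100 = 84.42; the t > 66 branch applies.
R = 329.7·(84.42 − 60)^(-0.1332) = 329.7·24.42^(-0.1332) = 329.7·0.65336 = 215.413.
G = 288.1·(84.42 − 60)^(-0.07551) = 288.1·24.42^(-0.07551) = 288.1·0.78562 = 226.336.
B = 255 by definition for t > 66.
Rounded: (215, 226, 255).

R=215, G=226, B=255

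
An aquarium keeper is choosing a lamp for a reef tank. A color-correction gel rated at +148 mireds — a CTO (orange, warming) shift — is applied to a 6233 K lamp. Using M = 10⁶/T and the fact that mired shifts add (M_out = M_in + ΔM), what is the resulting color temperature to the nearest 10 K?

M_in = 10⁶/6233 = 160.44 mireds.
M_out = 160.44 + (+148) = 308.44 mireds.
T_out = 10⁶/308.44 = 3242.2 K → 3240 K.

3240 K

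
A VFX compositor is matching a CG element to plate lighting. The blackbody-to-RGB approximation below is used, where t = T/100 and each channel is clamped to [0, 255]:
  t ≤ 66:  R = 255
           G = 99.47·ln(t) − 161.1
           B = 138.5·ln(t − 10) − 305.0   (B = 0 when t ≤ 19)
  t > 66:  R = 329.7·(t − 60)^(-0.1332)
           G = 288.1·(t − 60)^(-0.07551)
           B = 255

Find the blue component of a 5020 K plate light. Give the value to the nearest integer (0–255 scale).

207

t = 5020/100 = 50.2; the t ≤ 66 branch applies.
B = 138.5·ln(50.2 − 10) − 305.0 = 138.5·ln 40.2 − 305.0 = 138.5·3.6939 − 305.0 = 206.601.
Rounded: 207.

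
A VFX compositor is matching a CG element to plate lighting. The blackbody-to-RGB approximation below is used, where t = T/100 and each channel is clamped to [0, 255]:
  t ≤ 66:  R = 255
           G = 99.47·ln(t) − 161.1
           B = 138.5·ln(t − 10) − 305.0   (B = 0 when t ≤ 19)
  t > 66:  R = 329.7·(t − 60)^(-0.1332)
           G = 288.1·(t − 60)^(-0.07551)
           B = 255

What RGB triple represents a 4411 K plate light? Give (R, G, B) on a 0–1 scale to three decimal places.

t = 4411/100 = 44.11; the t ≤ 66 branch applies.
R = 255 by definition for t ≤ 66.
G = 99.47·ln 44.11 − 161.1 = 99.47·3.7867 − 161.1 = 215.562.
B = 138.5·ln(44.11 − 10) − 305.0 = 138.5·ln 34.11 − 305.0 = 138.5·3.5296 − 305.0 = 183.848.
Dividing each by 255: (1.0000, 0.8453, 0.7210) → (1.000, 0.845, 0.721).

(1.000, 0.845, 0.721)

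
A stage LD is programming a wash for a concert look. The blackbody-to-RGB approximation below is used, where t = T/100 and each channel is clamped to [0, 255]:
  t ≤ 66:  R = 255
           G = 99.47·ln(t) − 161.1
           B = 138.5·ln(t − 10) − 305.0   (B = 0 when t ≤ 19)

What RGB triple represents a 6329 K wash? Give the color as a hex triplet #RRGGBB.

#FFFBF6

t = 6329/100 = 63.29; the t ≤ 66 branch applies.
R = 255 by definition for t ≤ 66.
G = 99.47·ln 63.29 − 161.1 = 99.47·4.1477 − 161.1 = 251.474.
B = 138.5·ln(63.29 − 10) − 305.0 = 138.5·ln 53.29 − 305.0 = 138.5·3.9757 − 305.0 = 245.641.
Rounded: (255, 251, 246).
In hex: #FFFBF6.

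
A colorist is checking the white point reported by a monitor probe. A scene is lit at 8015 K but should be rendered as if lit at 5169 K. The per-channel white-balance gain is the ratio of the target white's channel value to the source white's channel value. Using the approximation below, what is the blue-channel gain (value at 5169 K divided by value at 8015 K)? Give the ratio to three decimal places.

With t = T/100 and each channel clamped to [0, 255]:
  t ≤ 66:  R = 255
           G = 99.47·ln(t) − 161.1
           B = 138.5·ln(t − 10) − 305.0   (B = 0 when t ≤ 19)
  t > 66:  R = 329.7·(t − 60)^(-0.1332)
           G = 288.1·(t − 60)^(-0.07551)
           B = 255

At 8015 K (t = 80.15):
  B = 255 by definition for t > 66.
At 5169 K (t = 51.69):
  B = 138.5·ln(51.69 − 10) − 305.0 = 138.5·ln 41.69 − 305.0 = 138.5·3.7303 − 305.0 = 211.641.
Gain = 211.641 / 255.000 = 0.8300 → 0.830.

0.830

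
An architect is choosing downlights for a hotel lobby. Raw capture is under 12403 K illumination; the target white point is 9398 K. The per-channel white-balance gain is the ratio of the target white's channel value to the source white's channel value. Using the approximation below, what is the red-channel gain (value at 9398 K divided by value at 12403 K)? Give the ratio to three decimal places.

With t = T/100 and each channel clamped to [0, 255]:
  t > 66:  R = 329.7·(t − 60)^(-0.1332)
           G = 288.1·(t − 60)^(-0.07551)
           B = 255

At 12403 K (t = 124.03):
  R = 329.7·(124.03 − 60)^(-0.1332) = 329.7·64.03^(-0.1332) = 329.7·0.57463 = 189.456.
At 9398 K (t = 93.98):
  R = 329.7·(93.98 − 60)^(-0.1332) = 329.7·33.98^(-0.1332) = 329.7·0.62523 = 206.139.
Gain = 206.139 / 189.456 = 1.0881 → 1.088.

1.088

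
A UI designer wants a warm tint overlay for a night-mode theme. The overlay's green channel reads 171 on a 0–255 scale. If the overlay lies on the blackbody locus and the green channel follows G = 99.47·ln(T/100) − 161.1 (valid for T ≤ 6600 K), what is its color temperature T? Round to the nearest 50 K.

2800 K

ln t = (171 + 161.1) / 99.47 = 3.3387.
t = e^3.3387 = 28.182.
T = 100·t = 2818 K → 2800 K to the nearest 50 K.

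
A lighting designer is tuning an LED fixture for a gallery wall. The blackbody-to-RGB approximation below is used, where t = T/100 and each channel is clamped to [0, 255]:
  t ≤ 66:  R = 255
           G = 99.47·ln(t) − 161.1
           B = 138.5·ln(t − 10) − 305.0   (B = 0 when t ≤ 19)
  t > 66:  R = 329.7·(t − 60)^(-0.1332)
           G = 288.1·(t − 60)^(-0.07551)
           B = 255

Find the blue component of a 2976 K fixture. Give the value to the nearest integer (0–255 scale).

108

t = 2976/100 = 29.76; the t ≤ 66 branch applies.
B = 138.5·ln(29.76 − 10) − 305.0 = 138.5·ln 19.76 − 305.0 = 138.5·2.9837 − 305.0 = 108.237.
Rounded: 108.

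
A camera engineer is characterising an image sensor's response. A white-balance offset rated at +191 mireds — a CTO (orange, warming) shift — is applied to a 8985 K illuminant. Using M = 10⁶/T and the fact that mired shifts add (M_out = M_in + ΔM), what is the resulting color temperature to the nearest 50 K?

3300 K

M_in = 10⁶/8985 = 111.30 mireds.
M_out = 111.30 + (+191) = 302.30 mireds.
T_out = 10⁶/302.30 = 3308.0 K → 3300 K.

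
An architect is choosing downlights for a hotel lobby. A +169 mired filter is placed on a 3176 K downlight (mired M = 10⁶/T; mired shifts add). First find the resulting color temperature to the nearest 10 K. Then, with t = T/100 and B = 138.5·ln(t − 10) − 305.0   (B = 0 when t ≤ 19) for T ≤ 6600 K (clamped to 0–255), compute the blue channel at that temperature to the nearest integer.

23

M_in = 10⁶/3176 = 314.86; M_out = 314.86 + (+169) = 483.86.
T_out = 10⁶/483.86 = 2066.7 K → 2070 K; t = 20.7.
B = 138.5·ln(20.7 − 10) − 305.0 = 138.5·ln 10.7 − 305.0 = 138.5·2.3702 − 305.0 = 23.279.
Rounded: 23.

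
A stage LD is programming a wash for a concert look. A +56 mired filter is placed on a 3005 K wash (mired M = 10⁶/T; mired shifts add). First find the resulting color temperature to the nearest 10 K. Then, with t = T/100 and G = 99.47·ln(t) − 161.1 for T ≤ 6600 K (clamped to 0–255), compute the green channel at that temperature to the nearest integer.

162

M_in = 10⁶/3005 = 332.78; M_out = 332.78 + (+56) = 388.78.
T_out = 10⁶/388.78 = 2572.2 K → 2570 K; t = 25.7.
G = 99.47·ln 25.7 − 161.1 = 99.47·3.2465 − 161.1 = 161.828.
Rounded: 162.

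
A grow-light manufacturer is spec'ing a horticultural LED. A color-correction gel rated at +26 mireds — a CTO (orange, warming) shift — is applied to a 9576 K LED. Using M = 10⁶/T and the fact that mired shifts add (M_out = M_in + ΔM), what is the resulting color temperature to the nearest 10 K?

7670 K

M_in = 10⁶/9576 = 104.43 mireds.
M_out = 104.43 + (+26) = 130.43 mireds.
T_out = 10⁶/130.43 = 7667.1 K → 7670 K.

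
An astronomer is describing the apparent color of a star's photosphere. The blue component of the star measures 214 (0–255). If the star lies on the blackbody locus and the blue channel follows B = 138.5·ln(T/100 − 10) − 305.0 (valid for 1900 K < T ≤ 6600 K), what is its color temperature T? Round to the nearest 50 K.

ln(t − 10) = (214 + 305.0) / 138.5 = 3.7473.
t − 10 = e^3.7473 = 42.406, so t = 52.406.
T = 100·t = 5241 K → 5250 K to the nearest 50 K.

5250 K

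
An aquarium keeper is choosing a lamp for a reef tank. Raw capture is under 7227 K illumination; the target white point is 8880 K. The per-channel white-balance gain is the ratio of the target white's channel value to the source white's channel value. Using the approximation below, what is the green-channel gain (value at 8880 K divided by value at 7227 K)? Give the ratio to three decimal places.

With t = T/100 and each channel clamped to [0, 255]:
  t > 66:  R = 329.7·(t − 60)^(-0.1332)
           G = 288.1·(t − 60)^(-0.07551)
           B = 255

0.938

At 7227 K (t = 72.27):
  G = 288.1·(72.27 − 60)^(-0.07551) = 288.1·12.27^(-0.07551) = 288.1·0.82753 = 238.410.
At 8880 K (t = 88.8):
  G = 288.1·(88.8 − 60)^(-0.07551) = 288.1·28.8^(-0.07551) = 288.1·0.77589 = 223.534.
Gain = 223.534 / 238.410 = 0.9376 → 0.938.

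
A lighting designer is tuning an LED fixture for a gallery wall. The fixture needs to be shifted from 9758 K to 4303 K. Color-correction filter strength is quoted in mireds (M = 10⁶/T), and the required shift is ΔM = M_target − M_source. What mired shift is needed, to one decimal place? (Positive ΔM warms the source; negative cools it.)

+129.9 mireds

M_source = 10⁶/9758 = 102.480; M_target = 10⁶/4303 = 232.396.
ΔM = 232.396 − 102.480 = 129.916 → +129.9 mireds, a warming shift.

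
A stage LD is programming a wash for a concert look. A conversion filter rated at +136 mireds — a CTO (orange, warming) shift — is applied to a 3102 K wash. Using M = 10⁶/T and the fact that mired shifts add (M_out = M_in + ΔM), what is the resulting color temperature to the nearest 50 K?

2200 K

M_in = 10⁶/3102 = 322.37 mireds.
M_out = 322.37 + (+136) = 458.37 mireds.
T_out = 10⁶/458.37 = 2181.6 K → 2200 K.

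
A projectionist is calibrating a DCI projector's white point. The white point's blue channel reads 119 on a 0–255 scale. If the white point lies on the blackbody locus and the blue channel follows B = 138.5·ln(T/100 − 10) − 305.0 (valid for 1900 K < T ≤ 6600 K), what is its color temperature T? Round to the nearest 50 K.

ln(t − 10) = (119 + 305.0) / 138.5 = 3.0614.
t − 10 = e^3.0614 = 21.357, so t = 31.357.
T = 100·t = 3136 K → 3150 K to the nearest 50 K.

3150 K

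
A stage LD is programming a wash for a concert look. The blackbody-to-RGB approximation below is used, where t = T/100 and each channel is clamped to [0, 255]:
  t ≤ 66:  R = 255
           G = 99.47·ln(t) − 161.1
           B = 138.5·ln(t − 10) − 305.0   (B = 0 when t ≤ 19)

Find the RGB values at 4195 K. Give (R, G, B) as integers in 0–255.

(255, 211, 175)

t = 4195/100 = 41.95; the t ≤ 66 branch applies.
R = 255 by definition for t ≤ 66.
G = 99.47·ln 41.95 − 161.1 = 99.47·3.7365 − 161.1 = 210.568.
B = 138.5·ln(41.95 − 10) − 305.0 = 138.5·ln 31.95 − 305.0 = 138.5·3.4642 − 305.0 = 174.788.
Rounded: (255, 211, 175).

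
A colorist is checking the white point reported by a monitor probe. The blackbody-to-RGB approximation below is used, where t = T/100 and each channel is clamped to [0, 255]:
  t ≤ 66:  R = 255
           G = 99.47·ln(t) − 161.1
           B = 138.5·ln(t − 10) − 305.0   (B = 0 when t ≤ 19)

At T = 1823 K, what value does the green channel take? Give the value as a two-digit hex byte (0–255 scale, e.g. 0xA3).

t = 1823/100 = 18.23; the t ≤ 66 branch applies.
G = 99.47·ln 18.23 − 161.1 = 99.47·2.9031 − 161.1 = 127.668.
Rounded: 128; in hex, 0x80.

0x80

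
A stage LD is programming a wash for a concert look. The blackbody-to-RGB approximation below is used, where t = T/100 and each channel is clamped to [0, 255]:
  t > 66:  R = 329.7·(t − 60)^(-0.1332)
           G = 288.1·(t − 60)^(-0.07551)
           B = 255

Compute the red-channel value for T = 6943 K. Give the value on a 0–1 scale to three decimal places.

0.959

t = 6943/100 = 69.43; the t > 66 branch applies.
R = 329.7·(69.43 − 60)^(-0.1332) = 329.7·9.43^(-0.1332) = 329.7·0.74164 = 244.520.
On a 0–1 scale: 244.520/255 = 0.9589 → 0.959.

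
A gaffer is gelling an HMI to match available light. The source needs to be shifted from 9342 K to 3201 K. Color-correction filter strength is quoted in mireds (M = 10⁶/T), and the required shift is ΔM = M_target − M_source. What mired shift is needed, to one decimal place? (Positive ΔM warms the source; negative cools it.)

+205.4 mireds

M_source = 10⁶/9342 = 107.043; M_target = 10⁶/3201 = 312.402.
ΔM = 312.402 − 107.043 = 205.359 → +205.4 mireds, a warming shift.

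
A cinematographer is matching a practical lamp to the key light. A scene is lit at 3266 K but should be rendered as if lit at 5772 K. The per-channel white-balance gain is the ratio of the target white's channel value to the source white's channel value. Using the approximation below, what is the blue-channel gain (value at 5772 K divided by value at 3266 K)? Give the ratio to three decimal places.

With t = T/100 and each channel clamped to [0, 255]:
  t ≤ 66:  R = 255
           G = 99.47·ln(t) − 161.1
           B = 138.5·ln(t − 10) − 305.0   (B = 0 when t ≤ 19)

At 3266 K (t = 32.66):
  B = 138.5·ln(32.66 − 10) − 305.0 = 138.5·ln 22.66 − 305.0 = 138.5·3.1206 − 305.0 = 127.203.
At 5772 K (t = 57.72):
  B = 138.5·ln(57.72 − 10) − 305.0 = 138.5·ln 47.72 − 305.0 = 138.5·3.8654 − 305.0 = 230.351.
Gain = 230.351 / 127.203 = 1.8109 → 1.811.

1.811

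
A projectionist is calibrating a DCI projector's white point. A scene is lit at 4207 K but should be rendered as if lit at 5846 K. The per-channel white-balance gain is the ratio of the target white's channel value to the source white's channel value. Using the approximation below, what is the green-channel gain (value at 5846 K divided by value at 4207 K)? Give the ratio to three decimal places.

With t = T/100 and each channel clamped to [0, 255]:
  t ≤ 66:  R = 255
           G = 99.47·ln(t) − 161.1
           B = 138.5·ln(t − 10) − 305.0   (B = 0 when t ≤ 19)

At 4207 K (t = 42.07):
  G = 99.47·ln 42.07 − 161.1 = 99.47·3.7393 − 161.1 = 210.852.
At 5846 K (t = 58.46):
  G = 99.47·ln 58.46 − 161.1 = 99.47·4.0683 − 161.1 = 243.578.
Gain = 243.578 / 210.852 = 1.1552 → 1.155.

1.155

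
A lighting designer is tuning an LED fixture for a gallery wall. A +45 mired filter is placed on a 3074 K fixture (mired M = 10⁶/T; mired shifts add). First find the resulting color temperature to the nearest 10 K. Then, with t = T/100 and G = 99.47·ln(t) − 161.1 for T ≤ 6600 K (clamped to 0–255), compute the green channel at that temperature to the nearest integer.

167

M_in = 10⁶/3074 = 325.31; M_out = 325.31 + (+45) = 370.31.
T_out = 10⁶/370.31 = 2700.4 K → 2700 K; t = 27.
G = 99.47·ln 27 − 161.1 = 99.47·3.2958 − 161.1 = 166.737.
Rounded: 167.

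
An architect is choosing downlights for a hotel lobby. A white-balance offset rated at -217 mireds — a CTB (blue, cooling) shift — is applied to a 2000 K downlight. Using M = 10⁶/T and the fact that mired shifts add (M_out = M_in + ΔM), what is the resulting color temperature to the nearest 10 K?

M_in = 10⁶/2000 = 500.00 mireds.
M_out = 500.00 + (-217) = 283.00 mireds.
T_out = 10⁶/283.00 = 3533.6 K → 3530 K.

3530 K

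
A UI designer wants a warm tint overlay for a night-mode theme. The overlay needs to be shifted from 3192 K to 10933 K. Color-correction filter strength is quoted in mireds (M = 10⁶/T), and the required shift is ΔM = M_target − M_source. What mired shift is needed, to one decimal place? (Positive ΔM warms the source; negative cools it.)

M_source = 10⁶/3192 = 313.283; M_target = 10⁶/10933 = 91.466.
ΔM = 91.466 − 313.283 = -221.817 → -221.8 mireds, a cooling shift.

-221.8 mireds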